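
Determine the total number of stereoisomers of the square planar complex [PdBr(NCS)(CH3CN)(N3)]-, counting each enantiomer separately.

A square has two trans pairs of vertices; adjacent vertices are cis.
Systematic placement gives 3 geometric isomers: (Br/N3 trans, CH3CN/NCS trans); (Br/NCS trans, CH3CN/N3 trans); (Br/CH3CN trans, N3/NCS trans).
Each arrangement has an internal mirror plane or centre of symmetry, so none is chiral.

3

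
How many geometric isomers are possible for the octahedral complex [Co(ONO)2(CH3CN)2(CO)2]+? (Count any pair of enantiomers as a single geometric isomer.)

In an octahedral complex each vertex has one trans partner and four cis neighbours.
Working through the distinct placements yields 5 geometric isomers: ONO trans, CH3CN trans, CO trans; ONO cis, CH3CN trans, CO cis; ONO trans, CH3CN cis, CO cis; ONO cis, CH3CN cis, CO cis (chiral); ONO cis, CH3CN cis, CO trans.

5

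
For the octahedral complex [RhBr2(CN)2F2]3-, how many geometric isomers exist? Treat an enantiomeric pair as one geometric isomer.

5

The distinct arrangements are (5 in all): Br trans, CN trans, F trans; Br trans, CN cis, F cis; Br cis, CN cis, F trans; Br cis, CN cis, F cis (chiral); Br cis, CN trans, F cis.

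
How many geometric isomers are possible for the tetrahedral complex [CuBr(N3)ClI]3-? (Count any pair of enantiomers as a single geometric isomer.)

In a tetrahedral complex all four positions are equivalent and every pair of ligands is adjacent — there is no cis/trans distinction.
Only one geometric arrangement is possible; it has no improper symmetry element, so it exists as a pair of enantiomers (2 stereoisomers).

1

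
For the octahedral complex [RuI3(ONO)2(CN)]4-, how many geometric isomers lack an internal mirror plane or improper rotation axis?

0

The six octahedral sites form three mutually perpendicular trans pairs.
Systematic placement gives 3 geometric isomers: I mer, ONO trans; I fac, ONO cis; I mer, ONO cis.
Each arrangement has an internal mirror plane or centre of symmetry, so none is chiral.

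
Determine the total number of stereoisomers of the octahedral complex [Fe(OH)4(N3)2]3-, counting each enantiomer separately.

The six octahedral sites form three mutually perpendicular trans pairs.
The distinct arrangements are (2 in all): N3 trans; N3 cis.
Each arrangement has an internal mirror plane or centre of symmetry, so none is chiral.

2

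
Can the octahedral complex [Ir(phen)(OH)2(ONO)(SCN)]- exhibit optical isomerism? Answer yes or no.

The six octahedral sites form three mutually perpendicular trans pairs.
Each phen is bidentate and must span two cis positions.
There are 4 geometric isomers: OH trans; OH cis (3 arrangements, 2 chiral).
Of these, 2 lack any improper symmetry element and so occur as enantiomeric pairs, giving 4 + 2 = 6 stereoisomers in total.

yes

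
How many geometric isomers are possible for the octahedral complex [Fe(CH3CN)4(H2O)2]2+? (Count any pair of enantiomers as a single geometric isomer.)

The six octahedral sites form three mutually perpendicular trans pairs.
Working through the distinct placements yields 2 geometric isomers: H2O trans; H2O cis.

2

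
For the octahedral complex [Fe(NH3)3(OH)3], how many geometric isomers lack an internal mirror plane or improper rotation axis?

0

The six octahedral sites form three mutually perpendicular trans pairs.
There are 2 geometric isomers: NH3 mer; NH3 fac.
Each arrangement has an internal mirror plane or centre of symmetry, so none is chiral.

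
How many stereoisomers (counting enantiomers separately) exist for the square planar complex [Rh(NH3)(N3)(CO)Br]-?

3

A square has two trans pairs of vertices; adjacent vertices are cis.
Systematic placement gives 3 geometric isomers: (Br/N3 trans, CO/NH3 trans); (Br/NH3 trans, CO/N3 trans); (Br/CO trans, N3/NH3 trans).
Each arrangement has an internal mirror plane or centre of symmetry, so none is chiral.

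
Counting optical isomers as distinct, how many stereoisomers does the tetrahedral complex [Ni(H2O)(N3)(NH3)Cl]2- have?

2

Only one geometric arrangement is possible; it has no improper symmetry element, so it exists as a pair of enantiomers (2 stereoisomers).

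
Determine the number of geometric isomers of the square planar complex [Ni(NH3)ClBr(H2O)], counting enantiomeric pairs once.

In a square planar complex each vertex has one trans partner and two cis neighbours.
Working through the distinct placements yields 3 geometric isomers: (Br/H2O trans, Cl/NH3 trans); (Br/NH3 trans, Cl/H2O trans); (Br/Cl trans, H2O/NH3 trans).

3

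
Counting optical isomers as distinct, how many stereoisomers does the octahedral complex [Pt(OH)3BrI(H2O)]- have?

5

In an octahedral complex each vertex has one trans partner and four cis neighbours.
The distinct arrangements are (4 in all): OH mer (3 arrangements); OH fac (chiral).
One of these lacks any improper symmetry element and so occurs as an enantiomeric pair, giving 4 + 1 = 5 stereoisomers in total.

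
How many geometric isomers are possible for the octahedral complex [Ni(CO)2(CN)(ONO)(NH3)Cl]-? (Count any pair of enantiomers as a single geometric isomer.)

In an octahedral complex each vertex has one trans partner and four cis neighbours.
Systematic enumeration (placing each ligand type in turn and discarding arrangements equivalent by rotation or reflection) gives 9 geometric isomers.

9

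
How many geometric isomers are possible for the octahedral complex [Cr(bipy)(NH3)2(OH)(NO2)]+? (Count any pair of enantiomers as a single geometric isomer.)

Each bipy is bidentate and must span two cis positions.
Working through the distinct placements yields 4 geometric isomers: NH3 trans; NH3 cis (3 arrangements, 2 chiral).

4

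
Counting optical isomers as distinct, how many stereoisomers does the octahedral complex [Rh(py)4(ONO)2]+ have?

The six octahedral sites form three mutually perpendicular trans pairs.
Systematic placement gives 2 geometric isomers: ONO trans; ONO cis.
Each arrangement has an internal mirror plane or centre of symmetry, so none is chiral.

2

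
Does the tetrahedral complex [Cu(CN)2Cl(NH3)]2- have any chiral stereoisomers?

All four vertices of a tetrahedron are equivalent and mutually adjacent, so cis/trans isomerism cannot arise.
Only one geometric arrangement is possible.

no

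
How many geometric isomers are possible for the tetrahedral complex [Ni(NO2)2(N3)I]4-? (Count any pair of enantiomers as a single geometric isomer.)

All four vertices of a tetrahedron are equivalent and mutually adjacent, so cis/trans isomerism cannot arise.
Only one geometric arrangement is possible.

1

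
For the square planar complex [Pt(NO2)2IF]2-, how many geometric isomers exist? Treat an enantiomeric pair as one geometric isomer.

A square has two trans pairs of vertices; adjacent vertices are cis.
There are 2 geometric isomers: NO2 cis; NO2 trans.

2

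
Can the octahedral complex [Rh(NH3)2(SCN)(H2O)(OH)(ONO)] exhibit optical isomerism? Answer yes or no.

Systematic enumeration (placing each ligand type in turn and discarding arrangements equivalent by rotation or reflection) gives 9 geometric isomers.
Of these, 6 lack any improper symmetry element and so occur as enantiomeric pairs, giving 9 + 6 = 15 stereoisomers in total.

yes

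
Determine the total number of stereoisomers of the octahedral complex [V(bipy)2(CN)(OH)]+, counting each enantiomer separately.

3

Each bipy is bidentate and must span two cis positions.
There are 2 geometric isomers: CN and OH mutually trans; CN and OH mutually cis (chiral).
One of these lacks any improper symmetry element and so occurs as an enantiomeric pair, giving 2 + 1 = 3 stereoisomers in total.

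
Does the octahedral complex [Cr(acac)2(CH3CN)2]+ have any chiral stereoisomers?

yes

The six octahedral sites form three mutually perpendicular trans pairs.
Each acac is bidentate and must span two cis positions.
Working through the distinct placements yields 2 geometric isomers: CH3CN trans; CH3CN cis (chiral).
One of these lacks any improper symmetry element and so occurs as an enantiomeric pair, giving 2 + 1 = 3 stereoisomers in total.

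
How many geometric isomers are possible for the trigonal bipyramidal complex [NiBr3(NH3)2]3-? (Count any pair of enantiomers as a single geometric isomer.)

In a trigonal bipyramid the two axial positions differ from the three equatorial ones.
Systematic placement gives 3 geometric isomers: NH3 both equatorial; NH3 one axial, one equatorial; NH3 both axial.

3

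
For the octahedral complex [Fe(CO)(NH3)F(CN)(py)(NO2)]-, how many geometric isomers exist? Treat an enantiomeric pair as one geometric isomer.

In an octahedral complex each vertex has one trans partner and four cis neighbours.
Placing the ligands in turn and identifying arrangements related by rotation or reflection leaves 15 distinct geometric isomers.

15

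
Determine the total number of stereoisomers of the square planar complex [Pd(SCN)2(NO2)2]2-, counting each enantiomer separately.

2

In a square planar complex each vertex has one trans partner and two cis neighbours.
Working through the distinct placements yields 2 geometric isomers: SCN cis; SCN trans.
Each arrangement has an internal mirror plane or centre of symmetry, so none is chiral.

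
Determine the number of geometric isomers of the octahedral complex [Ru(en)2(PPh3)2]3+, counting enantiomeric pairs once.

Each en is bidentate and must span two cis positions.
Systematic placement gives 2 geometric isomers: PPh3 trans; PPh3 cis (chiral).

2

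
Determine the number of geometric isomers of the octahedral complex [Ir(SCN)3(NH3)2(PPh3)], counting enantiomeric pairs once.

3

An octahedron has six vertices in three trans pairs; every non-trans pair is cis.
There are 3 geometric isomers: SCN mer, NH3 trans; SCN mer, NH3 cis; SCN fac, NH3 cis.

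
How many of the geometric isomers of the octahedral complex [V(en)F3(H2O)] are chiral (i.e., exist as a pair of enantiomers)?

The six octahedral sites form three mutually perpendicular trans pairs.
Each en is bidentate and must span two cis positions.
There are 2 geometric isomers: F mer; F fac.
Each arrangement has an internal mirror plane or centre of symmetry, so none is chiral.

0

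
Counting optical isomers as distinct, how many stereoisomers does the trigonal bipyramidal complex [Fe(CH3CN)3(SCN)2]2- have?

A trigonal bipyramid has two axial and three equatorial sites, which are chemically inequivalent.
There are 3 geometric isomers: SCN both equatorial; SCN one axial, one equatorial; SCN both axial.
Each arrangement has an internal mirror plane or centre of symmetry, so none is chiral.

3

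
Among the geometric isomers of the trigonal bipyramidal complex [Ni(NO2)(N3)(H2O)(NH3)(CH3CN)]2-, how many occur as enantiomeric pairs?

10

In a trigonal bipyramid the two axial positions differ from the three equatorial ones.
Exhaustive case analysis gives 10 geometric isomers.
Of these, 10 lack any improper symmetry element and so occur as enantiomeric pairs, giving 10 + 10 = 20 stereoisomers in total.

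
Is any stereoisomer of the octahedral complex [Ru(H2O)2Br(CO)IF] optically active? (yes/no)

In an octahedral complex each vertex has one trans partner and four cis neighbours.
Placing the ligands in turn and identifying arrangements related by rotation or reflection leaves 9 distinct geometric isomers.
Of these, 6 lack any improper symmetry element and so occur as enantiomeric pairs, giving 9 + 6 = 15 stereoisomers in total.

yes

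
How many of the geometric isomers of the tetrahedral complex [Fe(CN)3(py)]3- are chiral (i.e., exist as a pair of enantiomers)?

All four vertices of a tetrahedron are equivalent and mutually adjacent, so cis/trans isomerism cannot arise.
Only one geometric arrangement is possible.

0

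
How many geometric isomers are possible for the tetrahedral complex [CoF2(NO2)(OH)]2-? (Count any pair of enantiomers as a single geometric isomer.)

All four vertices of a tetrahedron are equivalent and mutually adjacent, so cis/trans isomerism cannot arise.
Only one geometric arrangement is possible.

1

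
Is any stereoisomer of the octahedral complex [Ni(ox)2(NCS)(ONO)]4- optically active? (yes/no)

Each ox is bidentate and must span two cis positions.
Systematic placement gives 2 geometric isomers: NCS and ONO mutually trans; NCS and ONO mutually cis (chiral).
One of these lacks any improper symmetry element and so occurs as an enantiomeric pair, giving 2 + 1 = 3 stereoisomers in total.

yes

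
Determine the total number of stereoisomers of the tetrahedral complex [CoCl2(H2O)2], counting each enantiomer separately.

1

In a tetrahedral complex all four positions are equivalent and every pair of ligands is adjacent — there is no cis/trans distinction.
Only one geometric arrangement is possible.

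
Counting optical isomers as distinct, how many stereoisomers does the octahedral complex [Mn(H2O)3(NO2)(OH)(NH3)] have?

The six octahedral sites form three mutually perpendicular trans pairs.
Systematic placement gives 4 geometric isomers: H2O mer (3 arrangements); H2O fac (chiral).
One of these lacks any improper symmetry element and so occurs as an enantiomeric pair, giving 4 + 1 = 5 stereoisomers in total.

5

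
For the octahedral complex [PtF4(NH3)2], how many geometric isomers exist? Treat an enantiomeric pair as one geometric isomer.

The six octahedral sites form three mutually perpendicular trans pairs.
Working through the distinct placements yields 2 geometric isomers: NH3 trans; NH3 cis.

2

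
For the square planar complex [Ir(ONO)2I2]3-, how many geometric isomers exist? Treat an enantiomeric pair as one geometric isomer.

A square has two trans pairs of vertices; adjacent vertices are cis.
The distinct arrangements are (2 in all): ONO cis; ONO trans.

2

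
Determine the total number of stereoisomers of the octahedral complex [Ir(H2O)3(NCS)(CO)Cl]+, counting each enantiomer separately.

5

There are 4 geometric isomers: H2O mer (3 arrangements); H2O fac (chiral).
One of these lacks any improper symmetry element and so occurs as an enantiomeric pair, giving 4 + 1 = 5 stereoisomers in total.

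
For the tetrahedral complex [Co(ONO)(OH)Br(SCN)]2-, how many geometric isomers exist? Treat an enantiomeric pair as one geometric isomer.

1

Only one geometric arrangement is possible; it has no improper symmetry element, so it exists as a pair of enantiomers (2 stereoisomers).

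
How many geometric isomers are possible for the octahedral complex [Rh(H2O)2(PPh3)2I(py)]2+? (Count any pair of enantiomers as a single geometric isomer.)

An octahedron has six vertices in three trans pairs; every non-trans pair is cis.
Working through the distinct placements yields 6 geometric isomers: H2O trans, PPh3 cis; H2O trans, PPh3 trans; H2O cis, PPh3 cis (3 arrangements, 2 chiral); H2O cis, PPh3 trans.

6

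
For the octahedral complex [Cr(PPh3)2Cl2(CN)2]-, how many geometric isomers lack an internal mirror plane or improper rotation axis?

In an octahedral complex each vertex has one trans partner and four cis neighbours.
Working through the distinct placements yields 5 geometric isomers: PPh3 trans, Cl trans, CN trans; PPh3 cis, Cl cis, CN trans; PPh3 trans, Cl cis, CN cis; PPh3 cis, Cl cis, CN cis (chiral); PPh3 cis, Cl trans, CN cis.
One of these lacks any improper symmetry element and so occurs as an enantiomeric pair, giving 5 + 1 = 6 stereoisomers in total.

1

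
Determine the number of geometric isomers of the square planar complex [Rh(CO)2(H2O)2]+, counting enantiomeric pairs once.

2

In a square planar complex each vertex has one trans partner and two cis neighbours.
Systematic placement gives 2 geometric isomers: CO cis; CO trans.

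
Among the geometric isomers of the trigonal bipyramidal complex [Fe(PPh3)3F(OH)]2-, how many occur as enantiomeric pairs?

In a trigonal bipyramid the two axial positions differ from the three equatorial ones.
The distinct arrangements are (4 in all): F axial, OH axial; F axial, OH equatorial; F equatorial, OH axial; F equatorial, OH equatorial.
Each arrangement has an internal mirror plane or centre of symmetry, so none is chiral.

0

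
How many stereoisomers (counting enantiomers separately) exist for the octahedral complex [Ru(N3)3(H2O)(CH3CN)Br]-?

5

Systematic placement gives 4 geometric isomers: N3 mer (3 arrangements); N3 fac (chiral).
One of these lacks any improper symmetry element and so occurs as an enantiomeric pair, giving 4 + 1 = 5 stereoisomers in total.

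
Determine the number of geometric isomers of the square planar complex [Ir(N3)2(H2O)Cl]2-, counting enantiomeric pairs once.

2

A square has two trans pairs of vertices; adjacent vertices are cis.
The distinct arrangements are (2 in all): N3 cis; N3 trans.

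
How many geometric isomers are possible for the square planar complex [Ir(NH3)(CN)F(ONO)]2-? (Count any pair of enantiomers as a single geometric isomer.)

3

In a square planar complex each vertex has one trans partner and two cis neighbours.
Working through the distinct placements yields 3 geometric isomers: (CN/NH3 trans, F/ONO trans); (CN/ONO trans, F/NH3 trans); (CN/F trans, NH3/ONO trans).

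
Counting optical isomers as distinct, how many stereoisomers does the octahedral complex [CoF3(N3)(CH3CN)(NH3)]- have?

The six octahedral sites form three mutually perpendicular trans pairs.
There are 4 geometric isomers: F mer (3 arrangements); F fac (chiral).
One of these lacks any improper symmetry element and so occurs as an enantiomeric pair, giving 4 + 1 = 5 stereoisomers in total.

5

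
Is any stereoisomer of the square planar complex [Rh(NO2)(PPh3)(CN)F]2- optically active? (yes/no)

There are 3 geometric isomers: (CN/NO2 trans, F/PPh3 trans); (CN/PPh3 trans, F/NO2 trans); (CN/F trans, NO2/PPh3 trans).
Each arrangement has an internal mirror plane or centre of symmetry, so none is chiral.

no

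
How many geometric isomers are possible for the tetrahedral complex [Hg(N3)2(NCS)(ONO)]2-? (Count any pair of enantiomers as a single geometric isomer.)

All four vertices of a tetrahedron are equivalent and mutually adjacent, so cis/trans isomerism cannot arise.
Only one geometric arrangement is possible.

1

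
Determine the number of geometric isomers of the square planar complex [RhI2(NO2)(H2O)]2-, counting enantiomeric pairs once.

2

Working through the distinct placements yields 2 geometric isomers: I cis; I trans.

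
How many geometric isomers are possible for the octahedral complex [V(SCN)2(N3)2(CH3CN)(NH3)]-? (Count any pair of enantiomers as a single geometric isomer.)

Working through the distinct placements yields 6 geometric isomers: SCN trans, N3 cis; SCN cis, N3 cis (3 arrangements, 2 chiral); SCN trans, N3 trans; SCN cis, N3 trans.

6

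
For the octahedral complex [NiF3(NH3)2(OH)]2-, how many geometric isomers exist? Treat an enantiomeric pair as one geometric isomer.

3

The distinct arrangements are (3 in all): F mer, NH3 cis; F mer, NH3 trans; F fac, NH3 cis.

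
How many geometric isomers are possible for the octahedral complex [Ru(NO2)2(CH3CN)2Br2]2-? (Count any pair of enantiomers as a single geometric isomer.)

In an octahedral complex each vertex has one trans partner and four cis neighbours.
Systematic placement gives 5 geometric isomers: NO2 trans, CH3CN trans, Br trans; NO2 cis, CH3CN cis, Br trans; NO2 trans, CH3CN cis, Br cis; NO2 cis, CH3CN cis, Br cis (chiral); NO2 cis, CH3CN trans, Br cis.

5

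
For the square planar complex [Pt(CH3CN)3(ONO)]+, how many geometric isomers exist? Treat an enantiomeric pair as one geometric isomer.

1

In a square planar complex each vertex has one trans partner and two cis neighbours.
Only one geometric arrangement is possible.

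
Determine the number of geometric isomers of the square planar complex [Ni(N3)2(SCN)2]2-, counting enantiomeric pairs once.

2

Systematic placement gives 2 geometric isomers: N3 cis; N3 trans.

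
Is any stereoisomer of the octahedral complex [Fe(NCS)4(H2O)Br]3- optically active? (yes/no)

In an octahedral complex each vertex has one trans partner and four cis neighbours.
Working through the distinct placements yields 2 geometric isomers: H2O and Br mutually trans; H2O and Br mutually cis.
Each arrangement has an internal mirror plane or centre of symmetry, so none is chiral.

no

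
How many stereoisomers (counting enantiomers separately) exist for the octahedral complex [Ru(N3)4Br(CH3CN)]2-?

2

In an octahedral complex each vertex has one trans partner and four cis neighbours.
Systematic placement gives 2 geometric isomers: Br and CH3CN mutually trans; Br and CH3CN mutually cis.
Each arrangement has an internal mirror plane or centre of symmetry, so none is chiral.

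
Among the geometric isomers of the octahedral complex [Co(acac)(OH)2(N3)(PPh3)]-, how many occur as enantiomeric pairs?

In an octahedral complex each vertex has one trans partner and four cis neighbours.
Each acac is bidentate and must span two cis positions.
There are 4 geometric isomers: OH cis (3 arrangements, 2 chiral); OH trans.
Of these, 2 lack any improper symmetry element and so occur as enantiomeric pairs, giving 4 + 2 = 6 stereoisomers in total.

2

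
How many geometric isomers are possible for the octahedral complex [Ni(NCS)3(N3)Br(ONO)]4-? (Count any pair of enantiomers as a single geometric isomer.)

The six octahedral sites form three mutually perpendicular trans pairs.
Systematic placement gives 4 geometric isomers: NCS mer (3 arrangements); NCS fac (chiral).

4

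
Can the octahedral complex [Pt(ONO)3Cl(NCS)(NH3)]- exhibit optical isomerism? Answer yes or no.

An octahedron has six vertices in three trans pairs; every non-trans pair is cis.
Systematic placement gives 4 geometric isomers: ONO mer (3 arrangements); ONO fac (chiral).
One of these lacks any improper symmetry element and so occurs as an enantiomeric pair, giving 4 + 1 = 5 stereoisomers in total.

yes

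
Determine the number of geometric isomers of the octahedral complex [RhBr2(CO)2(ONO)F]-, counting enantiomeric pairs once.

6

Systematic placement gives 6 geometric isomers: Br trans, CO trans; Br trans, CO cis; Br cis, CO cis (3 arrangements, 2 chiral); Br cis, CO trans.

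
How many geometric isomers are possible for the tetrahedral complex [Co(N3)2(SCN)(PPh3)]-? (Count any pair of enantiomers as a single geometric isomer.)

Only one geometric arrangement is possible.

1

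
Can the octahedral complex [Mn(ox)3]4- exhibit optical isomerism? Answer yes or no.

The six octahedral sites form three mutually perpendicular trans pairs.
Each ox is bidentate and must span two cis positions.
Only one geometric arrangement is possible; it has no improper symmetry element, so it exists as a pair of enantiomers (2 stereoisomers).

yes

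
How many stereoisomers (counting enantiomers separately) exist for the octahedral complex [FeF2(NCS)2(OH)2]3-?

6

The six octahedral sites form three mutually perpendicular trans pairs.
Working through the distinct placements yields 5 geometric isomers: F trans, NCS trans, OH trans; F trans, NCS cis, OH cis; F cis, NCS cis, OH trans; F cis, NCS cis, OH cis (chiral); F cis, NCS trans, OH cis.
One of these lacks any improper symmetry element and so occurs as an enantiomeric pair, giving 5 + 1 = 6 stereoisomers in total.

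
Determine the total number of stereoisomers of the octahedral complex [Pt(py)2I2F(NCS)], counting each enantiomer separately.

8

The six octahedral sites form three mutually perpendicular trans pairs.
There are 6 geometric isomers: py trans, I cis; py cis, I cis (3 arrangements, 2 chiral); py trans, I trans; py cis, I trans.
Of these, 2 lack any improper symmetry element and so occur as enantiomeric pairs, giving 6 + 2 = 8 stereoisomers in total.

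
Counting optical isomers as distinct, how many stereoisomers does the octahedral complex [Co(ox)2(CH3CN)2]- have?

3

The six octahedral sites form three mutually perpendicular trans pairs.
Each ox is bidentate and must span two cis positions.
The distinct arrangements are (2 in all): CH3CN trans; CH3CN cis (chiral).
One of these lacks any improper symmetry element and so occurs as an enantiomeric pair, giving 2 + 1 = 3 stereoisomers in total.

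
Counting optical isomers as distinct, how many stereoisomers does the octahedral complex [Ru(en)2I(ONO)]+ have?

The six octahedral sites form three mutually perpendicular trans pairs.
Each en is bidentate and must span two cis positions.
There are 2 geometric isomers: I and ONO mutually trans; I and ONO mutually cis (chiral).
One of these lacks any improper symmetry element and so occurs as an enantiomeric pair, giving 2 + 1 = 3 stereoisomers in total.

3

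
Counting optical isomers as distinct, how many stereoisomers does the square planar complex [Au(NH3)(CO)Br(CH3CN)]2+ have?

Systematic placement gives 3 geometric isomers: (Br/CO trans, CH3CN/NH3 trans); (Br/NH3 trans, CH3CN/CO trans); (Br/CH3CN trans, CO/NH3 trans).
Each arrangement has an internal mirror plane or centre of symmetry, so none is chiral.

3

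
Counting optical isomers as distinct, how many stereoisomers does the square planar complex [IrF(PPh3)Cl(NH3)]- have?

3

In a square planar complex each vertex has one trans partner and two cis neighbours.
Working through the distinct placements yields 3 geometric isomers: (Cl/NH3 trans, F/PPh3 trans); (Cl/PPh3 trans, F/NH3 trans); (Cl/F trans, NH3/PPh3 trans).
Each arrangement has an internal mirror plane or centre of symmetry, so none is chiral.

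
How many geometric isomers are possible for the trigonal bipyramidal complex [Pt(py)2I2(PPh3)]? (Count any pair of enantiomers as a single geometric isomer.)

In a trigonal bipyramid the two axial positions differ from the three equatorial ones.
Placing the ligands in turn and identifying arrangements related by rotation or reflection leaves 5 distinct geometric isomers.

5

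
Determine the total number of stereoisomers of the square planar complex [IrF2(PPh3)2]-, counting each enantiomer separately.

In a square planar complex each vertex has one trans partner and two cis neighbours.
Working through the distinct placements yields 2 geometric isomers: F cis; F trans.
Each arrangement has an internal mirror plane or centre of symmetry, so none is chiral.

2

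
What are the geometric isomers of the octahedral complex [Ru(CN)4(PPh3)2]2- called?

cis and trans

In an octahedral complex each vertex has one trans partner and four cis neighbours.
There are 2 geometric isomers: PPh3 trans; PPh3 cis.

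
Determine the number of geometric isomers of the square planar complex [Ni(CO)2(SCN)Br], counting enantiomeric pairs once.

A square has two trans pairs of vertices; adjacent vertices are cis.
There are 2 geometric isomers: CO cis; CO trans.

2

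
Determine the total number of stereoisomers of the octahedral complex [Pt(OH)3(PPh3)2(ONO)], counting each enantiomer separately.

3

The six octahedral sites form three mutually perpendicular trans pairs.
Working through the distinct placements yields 3 geometric isomers: OH mer, PPh3 trans; OH mer, PPh3 cis; OH fac, PPh3 cis.
Each arrangement has an internal mirror plane or centre of symmetry, so none is chiral.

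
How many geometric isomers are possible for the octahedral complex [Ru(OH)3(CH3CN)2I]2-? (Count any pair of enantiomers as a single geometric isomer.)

An octahedron has six vertices in three trans pairs; every non-trans pair is cis.
Working through the distinct placements yields 3 geometric isomers: OH mer, CH3CN trans; OH mer, CH3CN cis; OH fac, CH3CN cis.

3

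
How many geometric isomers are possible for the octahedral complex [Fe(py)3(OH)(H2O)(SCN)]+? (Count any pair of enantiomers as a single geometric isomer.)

In an octahedral complex each vertex has one trans partner and four cis neighbours.
Systematic placement gives 4 geometric isomers: py mer (3 arrangements); py fac (chiral).

4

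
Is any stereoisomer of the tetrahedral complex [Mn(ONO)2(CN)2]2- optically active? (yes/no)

no

All four vertices of a tetrahedron are equivalent and mutually adjacent, so cis/trans isomerism cannot arise.
Only one geometric arrangement is possible.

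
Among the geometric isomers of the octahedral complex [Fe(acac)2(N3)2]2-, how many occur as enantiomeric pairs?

1

In an octahedral complex each vertex has one trans partner and four cis neighbours.
Each acac is bidentate and must span two cis positions.
Systematic placement gives 2 geometric isomers: N3 trans; N3 cis (chiral).
One of these lacks any improper symmetry element and so occurs as an enantiomeric pair, giving 2 + 1 = 3 stereoisomers in total.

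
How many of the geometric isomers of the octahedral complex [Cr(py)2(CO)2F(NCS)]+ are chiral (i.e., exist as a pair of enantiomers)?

2

The six octahedral sites form three mutually perpendicular trans pairs.
Working through the distinct placements yields 6 geometric isomers: py trans, CO trans; py cis, CO trans; py trans, CO cis; py cis, CO cis (3 arrangements, 2 chiral).
Of these, 2 lack any improper symmetry element and so occur as enantiomeric pairs, giving 6 + 2 = 8 stereoisomers in total.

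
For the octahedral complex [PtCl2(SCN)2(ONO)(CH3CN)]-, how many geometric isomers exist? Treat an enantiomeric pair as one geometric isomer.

There are 6 geometric isomers: Cl cis, SCN trans; Cl cis, SCN cis (3 arrangements, 2 chiral); Cl trans, SCN trans; Cl trans, SCN cis.

6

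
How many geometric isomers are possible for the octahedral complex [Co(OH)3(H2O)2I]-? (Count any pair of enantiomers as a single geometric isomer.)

3

Systematic placement gives 3 geometric isomers: OH mer, H2O trans; OH mer, H2O cis; OH fac, H2O cis.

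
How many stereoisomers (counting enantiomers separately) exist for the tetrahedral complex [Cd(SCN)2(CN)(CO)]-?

Only one geometric arrangement is possible.

1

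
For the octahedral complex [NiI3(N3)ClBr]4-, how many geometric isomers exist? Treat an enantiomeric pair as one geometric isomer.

4

The distinct arrangements are (4 in all): I mer (3 arrangements); I fac (chiral).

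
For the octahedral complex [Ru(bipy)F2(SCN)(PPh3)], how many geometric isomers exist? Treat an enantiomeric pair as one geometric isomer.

In an octahedral complex each vertex has one trans partner and four cis neighbours.
Each bipy is bidentate and must span two cis positions.
Working through the distinct placements yields 4 geometric isomers: F trans; F cis (3 arrangements, 2 chiral).

4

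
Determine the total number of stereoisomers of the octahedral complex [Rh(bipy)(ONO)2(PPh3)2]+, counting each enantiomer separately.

An octahedron has six vertices in three trans pairs; every non-trans pair is cis.
Each bipy is bidentate and must span two cis positions.
Systematic placement gives 3 geometric isomers: ONO trans, PPh3 cis; ONO cis, PPh3 cis (chiral); ONO cis, PPh3 trans.
One of these lacks any improper symmetry element and so occurs as an enantiomeric pair, giving 3 + 1 = 4 stereoisomers in total.

4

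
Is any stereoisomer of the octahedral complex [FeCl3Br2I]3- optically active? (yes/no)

The six octahedral sites form three mutually perpendicular trans pairs.
Working through the distinct placements yields 3 geometric isomers: Cl mer, Br trans; Cl fac, Br cis; Cl mer, Br cis.
Each arrangement has an internal mirror plane or centre of symmetry, so none is chiral.

no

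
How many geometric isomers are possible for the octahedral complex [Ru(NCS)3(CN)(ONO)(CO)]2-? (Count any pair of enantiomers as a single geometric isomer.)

4

The six octahedral sites form three mutually perpendicular trans pairs.
Systematic placement gives 4 geometric isomers: NCS mer (3 arrangements); NCS fac (chiral).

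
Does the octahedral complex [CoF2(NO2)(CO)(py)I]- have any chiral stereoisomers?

An octahedron has six vertices in three trans pairs; every non-trans pair is cis.
Placing the ligands in turn and identifying arrangements related by rotation or reflection leaves 9 distinct geometric isomers.
Of these, 6 lack any improper symmetry element and so occur as enantiomeric pairs, giving 9 + 6 = 15 stereoisomers in total.

yes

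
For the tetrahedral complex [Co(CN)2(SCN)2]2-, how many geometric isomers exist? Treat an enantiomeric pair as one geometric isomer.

1

All four vertices of a tetrahedron are equivalent and mutually adjacent, so cis/trans isomerism cannot arise.
Only one geometric arrangement is possible.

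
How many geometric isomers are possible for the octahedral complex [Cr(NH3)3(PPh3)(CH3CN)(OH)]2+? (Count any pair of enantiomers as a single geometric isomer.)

The six octahedral sites form three mutually perpendicular trans pairs.
Systematic placement gives 4 geometric isomers: NH3 mer (3 arrangements); NH3 fac (chiral).

4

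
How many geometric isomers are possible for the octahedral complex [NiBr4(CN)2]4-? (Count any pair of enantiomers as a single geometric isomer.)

Working through the distinct placements yields 2 geometric isomers: CN trans; CN cis.

2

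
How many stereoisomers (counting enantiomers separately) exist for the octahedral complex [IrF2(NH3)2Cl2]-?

6

In an octahedral complex each vertex has one trans partner and four cis neighbours.
Working through the distinct placements yields 5 geometric isomers: F trans, NH3 trans, Cl trans; F cis, NH3 cis, Cl trans; F cis, NH3 trans, Cl cis; F cis, NH3 cis, Cl cis (chiral); F trans, NH3 cis, Cl cis.
One of these lacks any improper symmetry element and so occurs as an enantiomeric pair, giving 5 + 1 = 6 stereoisomers in total.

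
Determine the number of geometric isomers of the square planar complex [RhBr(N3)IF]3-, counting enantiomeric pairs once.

3

The distinct arrangements are (3 in all): (Br/I trans, F/N3 trans); (Br/N3 trans, F/I trans); (Br/F trans, I/N3 trans).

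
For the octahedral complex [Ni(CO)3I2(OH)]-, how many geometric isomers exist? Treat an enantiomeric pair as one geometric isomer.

3

Systematic placement gives 3 geometric isomers: CO mer, I cis; CO mer, I trans; CO fac, I cis.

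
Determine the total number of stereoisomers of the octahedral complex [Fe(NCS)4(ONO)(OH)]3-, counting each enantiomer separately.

2

The six octahedral sites form three mutually perpendicular trans pairs.
Working through the distinct placements yields 2 geometric isomers: ONO and OH mutually trans; ONO and OH mutually cis.
Each arrangement has an internal mirror plane or centre of symmetry, so none is chiral.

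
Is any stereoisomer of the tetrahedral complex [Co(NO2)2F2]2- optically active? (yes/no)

In a tetrahedral complex all four positions are equivalent and every pair of ligands is adjacent — there is no cis/trans distinction.
Only one geometric arrangement is possible.

no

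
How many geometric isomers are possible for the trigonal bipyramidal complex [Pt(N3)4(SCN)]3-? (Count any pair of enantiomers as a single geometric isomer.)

2

In a trigonal bipyramid the two axial positions differ from the three equatorial ones.
There are 2 geometric isomers: SCN equatorial; SCN axial.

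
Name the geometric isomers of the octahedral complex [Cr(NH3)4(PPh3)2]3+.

The distinct arrangements are (2 in all): PPh3 trans; PPh3 cis.

cis and trans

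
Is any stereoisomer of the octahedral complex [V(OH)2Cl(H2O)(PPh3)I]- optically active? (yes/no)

yes

Systematic enumeration (placing each ligand type in turn and discarding arrangements equivalent by rotation or reflection) gives 9 geometric isomers.
Of these, 6 lack any improper symmetry element and so occur as enantiomeric pairs, giving 9 + 6 = 15 stereoisomers in total.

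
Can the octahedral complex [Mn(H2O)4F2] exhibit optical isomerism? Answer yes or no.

There are 2 geometric isomers: F trans; F cis.
Each arrangement has an internal mirror plane or centre of symmetry, so none is chiral.

no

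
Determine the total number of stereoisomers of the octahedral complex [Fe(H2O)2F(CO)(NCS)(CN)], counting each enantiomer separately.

15

In an octahedral complex each vertex has one trans partner and four cis neighbours.
Exhaustive case analysis gives 9 geometric isomers.
Of these, 6 lack any improper symmetry element and so occur as enantiomeric pairs, giving 9 + 6 = 15 stereoisomers in total.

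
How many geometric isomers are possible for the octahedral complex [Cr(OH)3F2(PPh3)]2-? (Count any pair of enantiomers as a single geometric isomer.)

3

The six octahedral sites form three mutually perpendicular trans pairs.
The distinct arrangements are (3 in all): OH mer, F trans; OH fac, F cis; OH mer, F cis.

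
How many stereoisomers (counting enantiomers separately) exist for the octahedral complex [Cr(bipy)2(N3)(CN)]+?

An octahedron has six vertices in three trans pairs; every non-trans pair is cis.
Each bipy is bidentate and must span two cis positions.
There are 2 geometric isomers: N3 and CN mutually trans; N3 and CN mutually cis (chiral).
One of these lacks any improper symmetry element and so occurs as an enantiomeric pair, giving 2 + 1 = 3 stereoisomers in total.

3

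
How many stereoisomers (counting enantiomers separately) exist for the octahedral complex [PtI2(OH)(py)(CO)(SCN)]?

An octahedron has six vertices in three trans pairs; every non-trans pair is cis.
Exhaustive case analysis gives 9 geometric isomers.
Of these, 6 lack any improper symmetry element and so occur as enantiomeric pairs, giving 9 + 6 = 15 stereoisomers in total.

15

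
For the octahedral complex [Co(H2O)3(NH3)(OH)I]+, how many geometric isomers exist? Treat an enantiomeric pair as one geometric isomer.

An octahedron has six vertices in three trans pairs; every non-trans pair is cis.
There are 4 geometric isomers: H2O mer (3 arrangements); H2O fac (chiral).

4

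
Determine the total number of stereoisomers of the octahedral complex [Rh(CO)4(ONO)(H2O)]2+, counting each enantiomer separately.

An octahedron has six vertices in three trans pairs; every non-trans pair is cis.
There are 2 geometric isomers: ONO and H2O mutually trans; ONO and H2O mutually cis.
Each arrangement has an internal mirror plane or centre of symmetry, so none is chiral.

2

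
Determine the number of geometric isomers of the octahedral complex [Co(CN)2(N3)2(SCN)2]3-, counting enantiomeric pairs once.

In an octahedral complex each vertex has one trans partner and four cis neighbours.
Systematic placement gives 5 geometric isomers: CN trans, N3 trans, SCN trans; CN trans, N3 cis, SCN cis; CN cis, N3 cis, SCN trans; CN cis, N3 cis, SCN cis (chiral); CN cis, N3 trans, SCN cis.

5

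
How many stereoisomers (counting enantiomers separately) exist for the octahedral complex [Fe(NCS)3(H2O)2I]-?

3

The six octahedral sites form three mutually perpendicular trans pairs.
Systematic placement gives 3 geometric isomers: NCS mer, H2O trans; NCS mer, H2O cis; NCS fac, H2O cis.
Each arrangement has an internal mirror plane or centre of symmetry, so none is chiral.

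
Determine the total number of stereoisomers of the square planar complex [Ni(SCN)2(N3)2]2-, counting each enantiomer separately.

2

The distinct arrangements are (2 in all): SCN cis; SCN trans.
Each arrangement has an internal mirror plane or centre of symmetry, so none is chiral.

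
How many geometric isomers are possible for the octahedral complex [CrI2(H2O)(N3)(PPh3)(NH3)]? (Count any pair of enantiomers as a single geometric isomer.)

Exhaustive case analysis gives 9 geometric isomers.

9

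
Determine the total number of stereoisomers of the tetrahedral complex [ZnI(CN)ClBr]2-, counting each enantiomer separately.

2

All four vertices of a tetrahedron are equivalent and mutually adjacent, so cis/trans isomerism cannot arise.
Only one geometric arrangement is possible; it has no improper symmetry element, so it exists as a pair of enantiomers (2 stereoisomers).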